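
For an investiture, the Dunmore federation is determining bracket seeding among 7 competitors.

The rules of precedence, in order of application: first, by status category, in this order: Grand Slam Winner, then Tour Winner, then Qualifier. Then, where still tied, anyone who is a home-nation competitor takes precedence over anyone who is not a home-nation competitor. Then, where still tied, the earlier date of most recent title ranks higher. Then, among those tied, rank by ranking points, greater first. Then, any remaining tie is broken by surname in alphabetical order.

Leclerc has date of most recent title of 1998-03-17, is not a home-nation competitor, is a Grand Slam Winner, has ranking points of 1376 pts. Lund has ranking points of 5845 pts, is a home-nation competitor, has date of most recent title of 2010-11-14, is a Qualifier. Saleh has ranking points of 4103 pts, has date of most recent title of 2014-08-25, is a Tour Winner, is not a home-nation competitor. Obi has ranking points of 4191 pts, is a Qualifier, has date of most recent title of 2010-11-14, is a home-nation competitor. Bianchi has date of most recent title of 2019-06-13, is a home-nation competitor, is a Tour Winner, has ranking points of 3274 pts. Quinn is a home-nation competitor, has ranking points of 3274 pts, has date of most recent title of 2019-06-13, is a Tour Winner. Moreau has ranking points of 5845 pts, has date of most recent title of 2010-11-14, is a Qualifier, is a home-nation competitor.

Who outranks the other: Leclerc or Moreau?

By status category: Leclerc (Grand Slam Winner); then Bianchi, Quinn and Saleh (Tour Winner); then Lund, Moreau and Obi (Qualifier).
Among Bianchi, Quinn and Saleh, a home-nation competitor before not a home-nation competitor: Bianchi and Quinn (a home-nation competitor) before Saleh (not a home-nation competitor).
Bianchi and Quinn both have date of most recent title 2019-06-13, so the next rule applies.
Bianchi and Quinn both have ranking points 3274 pts, so the next rule applies.
Among Bianchi and Quinn, alphabetically by surname: Bianchi before Quinn.
Lund, Moreau and Obi are each a home-nation competitor, so the next rule applies.
Lund, Moreau and Obi all have date of most recent title 2010-11-14, so the next rule applies.
Among Lund, Moreau and Obi, by ranking points (higher first): Lund and Moreau (5845 pts) before Obi (4191 pts).
Among Lund and Moreau, alphabetically by surname: Lund before Moreau.
So Leclerc takes precedence.

Leclerc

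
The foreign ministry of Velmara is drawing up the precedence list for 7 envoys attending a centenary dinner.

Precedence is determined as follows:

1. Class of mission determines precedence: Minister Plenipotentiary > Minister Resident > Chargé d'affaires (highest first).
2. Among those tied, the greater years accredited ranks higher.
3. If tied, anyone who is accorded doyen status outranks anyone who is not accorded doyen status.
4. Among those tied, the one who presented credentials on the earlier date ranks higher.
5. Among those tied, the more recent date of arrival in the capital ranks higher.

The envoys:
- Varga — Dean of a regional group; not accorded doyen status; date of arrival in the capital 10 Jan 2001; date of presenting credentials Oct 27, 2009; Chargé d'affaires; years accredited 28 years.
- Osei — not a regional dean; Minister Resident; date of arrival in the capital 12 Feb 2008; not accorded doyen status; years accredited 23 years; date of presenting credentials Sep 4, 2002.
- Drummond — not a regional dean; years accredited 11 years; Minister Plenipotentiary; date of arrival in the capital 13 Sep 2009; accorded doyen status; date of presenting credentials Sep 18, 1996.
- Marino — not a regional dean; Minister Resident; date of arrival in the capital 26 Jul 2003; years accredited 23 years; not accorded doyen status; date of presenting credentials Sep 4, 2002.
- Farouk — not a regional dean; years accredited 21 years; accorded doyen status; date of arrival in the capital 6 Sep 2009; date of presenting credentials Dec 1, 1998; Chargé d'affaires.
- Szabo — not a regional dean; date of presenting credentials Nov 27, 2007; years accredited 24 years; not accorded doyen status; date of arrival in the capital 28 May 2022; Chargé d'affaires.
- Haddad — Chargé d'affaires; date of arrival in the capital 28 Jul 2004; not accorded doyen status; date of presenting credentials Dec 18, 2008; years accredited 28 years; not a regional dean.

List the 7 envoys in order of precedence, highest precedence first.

Drummond, Osei, Marino, Haddad, Varga, Szabo, Farouk

By class of mission: Drummond (Minister Plenipotentiary); then Osei and Marino (Minister Resident); then Haddad, Varga, Szabo and Farouk (Chargé d'affaires).
Osei and Marino both have years accredited 23 years, so the next rule applies.
Osei and Marino are each not accorded doyen status, so the next rule applies.
Osei and Marino both have date of presenting credentials Sep 4, 2002, so the next rule applies.
Among Osei and Marino, by date of arrival in the capital (later first): Osei (12 Feb 2008) before Marino (26 Jul 2003).
Among Haddad, Varga, Szabo and Farouk, by years accredited (higher first): Haddad and Varga (28 years) before Szabo (24 years) before Farouk (21 years).
Haddad and Varga are each not accorded doyen status, so the next rule applies.
Among Haddad and Varga, by date of presenting credentials (earlier first): Haddad (Dec 18, 2008) before Varga (Oct 27, 2009).
Full order: Drummond, Osei, Marino, Haddad, Varga, Szabo, Farouk.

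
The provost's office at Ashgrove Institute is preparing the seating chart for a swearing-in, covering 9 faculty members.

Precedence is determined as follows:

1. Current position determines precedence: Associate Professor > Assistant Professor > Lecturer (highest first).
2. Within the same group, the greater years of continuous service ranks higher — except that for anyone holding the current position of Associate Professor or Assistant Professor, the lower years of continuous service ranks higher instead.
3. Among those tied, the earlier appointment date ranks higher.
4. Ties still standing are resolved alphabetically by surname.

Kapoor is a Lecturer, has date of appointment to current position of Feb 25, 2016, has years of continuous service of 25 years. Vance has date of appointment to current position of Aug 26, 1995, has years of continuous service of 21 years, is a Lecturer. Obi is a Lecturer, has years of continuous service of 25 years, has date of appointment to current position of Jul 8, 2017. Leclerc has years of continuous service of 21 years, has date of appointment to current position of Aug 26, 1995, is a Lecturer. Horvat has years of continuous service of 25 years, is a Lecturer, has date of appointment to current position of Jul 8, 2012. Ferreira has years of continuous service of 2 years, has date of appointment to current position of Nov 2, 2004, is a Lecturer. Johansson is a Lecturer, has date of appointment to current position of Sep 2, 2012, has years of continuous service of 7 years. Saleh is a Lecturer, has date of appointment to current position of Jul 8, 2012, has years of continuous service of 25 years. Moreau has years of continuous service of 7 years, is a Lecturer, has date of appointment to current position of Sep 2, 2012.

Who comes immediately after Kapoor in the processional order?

By current position: Horvat, Saleh, Kapoor, Obi, Leclerc, Vance, Johansson, Moreau and Ferreira (Lecturer).
Among Horvat, Saleh, Kapoor, Obi, Leclerc, Vance, Johansson, Moreau and Ferreira, by years of continuous service (higher first): Horvat, Saleh, Kapoor and Obi (25 years) before Leclerc and Vance (21 years) before Johansson and Moreau (7 years) before Ferreira (2 years).
Among Horvat, Saleh, Kapoor and Obi, by date of appointment to current position (earlier first): Horvat and Saleh (Jul 8, 2012) before Kapoor (Feb 25, 2016) before Obi (Jul 8, 2017).
Among Horvat and Saleh, alphabetically by surname: Horvat before Saleh.
Leclerc and Vance both have date of appointment to current position Aug 26, 1995, so the next rule applies.
Among Leclerc and Vance, alphabetically by surname: Leclerc before Vance.
Johansson and Moreau both have date of appointment to current position Sep 2, 2012, so the next rule applies.
Among Johansson and Moreau, alphabetically by surname: Johansson before Moreau.
Order: Horvat, Saleh, Kapoor, Obi, Leclerc, Vance, Johansson, Moreau, Ferreira.

Obi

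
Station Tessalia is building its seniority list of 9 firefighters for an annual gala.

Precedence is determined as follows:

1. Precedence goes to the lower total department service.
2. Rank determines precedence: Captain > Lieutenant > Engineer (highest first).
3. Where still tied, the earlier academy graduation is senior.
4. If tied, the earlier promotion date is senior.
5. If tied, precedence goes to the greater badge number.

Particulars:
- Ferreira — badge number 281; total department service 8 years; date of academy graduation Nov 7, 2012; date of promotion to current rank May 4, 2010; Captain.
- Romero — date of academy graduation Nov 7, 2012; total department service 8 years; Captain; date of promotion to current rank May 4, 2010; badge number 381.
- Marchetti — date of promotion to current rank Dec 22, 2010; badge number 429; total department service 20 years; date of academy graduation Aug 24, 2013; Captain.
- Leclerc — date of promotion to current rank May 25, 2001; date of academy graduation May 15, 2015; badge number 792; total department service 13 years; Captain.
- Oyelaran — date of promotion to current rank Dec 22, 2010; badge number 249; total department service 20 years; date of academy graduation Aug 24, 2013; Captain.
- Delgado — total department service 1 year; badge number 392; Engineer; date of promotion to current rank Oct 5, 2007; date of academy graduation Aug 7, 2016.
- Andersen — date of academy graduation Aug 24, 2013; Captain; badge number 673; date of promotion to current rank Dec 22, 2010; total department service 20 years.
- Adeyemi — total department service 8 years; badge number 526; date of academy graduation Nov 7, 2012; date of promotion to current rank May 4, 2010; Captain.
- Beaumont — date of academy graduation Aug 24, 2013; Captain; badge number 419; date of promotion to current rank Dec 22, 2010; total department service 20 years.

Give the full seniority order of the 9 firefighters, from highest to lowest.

Delgado, Adeyemi, Romero, Ferreira, Leclerc, Andersen, Marchetti, Beaumont, Oyelaran

By total department service (lower first): Delgado (1 year); then Adeyemi, Romero and Ferreira (each 8 years); then Leclerc (13 years); then Andersen, Marchetti, Beaumont and Oyelaran (each 20 years).
Adeyemi, Romero and Ferreira are each Captain, so the next rule applies.
Adeyemi, Romero and Ferreira all have date of academy graduation Nov 7, 2012, so the next rule applies.
Adeyemi, Romero and Ferreira all have date of promotion to current rank May 4, 2010, so the next rule applies.
Among Adeyemi, Romero and Ferreira, by badge number (higher first): Adeyemi (526) before Romero (381) before Ferreira (281).
Andersen, Marchetti, Beaumont and Oyelaran are each Captain, so the next rule applies.
Andersen, Marchetti, Beaumont and Oyelaran all have date of academy graduation Aug 24, 2013, so the next rule applies.
Andersen, Marchetti, Beaumont and Oyelaran all have date of promotion to current rank Dec 22, 2010, so the next rule applies.
Among Andersen, Marchetti, Beaumont and Oyelaran, by badge number (higher first): Andersen (673) before Marchetti (429) before Beaumont (419) before Oyelaran (249).
Full order: Delgado, Adeyemi, Romero, Ferreira, Leclerc, Andersen, Marchetti, Beaumont, Oyelaran.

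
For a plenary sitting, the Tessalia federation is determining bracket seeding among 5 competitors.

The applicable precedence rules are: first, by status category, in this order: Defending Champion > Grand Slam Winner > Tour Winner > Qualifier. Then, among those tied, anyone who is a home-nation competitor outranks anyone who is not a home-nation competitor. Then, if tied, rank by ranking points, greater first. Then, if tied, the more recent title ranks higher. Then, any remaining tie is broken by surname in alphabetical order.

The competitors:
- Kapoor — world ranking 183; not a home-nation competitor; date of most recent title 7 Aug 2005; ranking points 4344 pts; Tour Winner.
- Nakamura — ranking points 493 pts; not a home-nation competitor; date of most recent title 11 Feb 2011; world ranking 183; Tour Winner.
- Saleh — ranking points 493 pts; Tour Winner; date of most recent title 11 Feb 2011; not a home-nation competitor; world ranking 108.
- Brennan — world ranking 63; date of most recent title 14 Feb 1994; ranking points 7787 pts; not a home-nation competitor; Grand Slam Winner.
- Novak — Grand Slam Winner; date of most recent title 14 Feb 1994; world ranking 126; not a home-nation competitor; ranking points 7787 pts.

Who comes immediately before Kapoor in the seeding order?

Novak

By status category: Brennan and Novak (Grand Slam Winner); then Kapoor, Nakamura and Saleh (Tour Winner).
Brennan and Novak are each not a home-nation competitor, so the next rule applies.
Brennan and Novak both have ranking points 7787 pts, so the next rule applies.
Brennan and Novak both have date of most recent title 14 Feb 1994, so the next rule applies.
Among Brennan and Novak, alphabetically by surname: Brennan before Novak.
Kapoor, Nakamura and Saleh are each not a home-nation competitor, so the next rule applies.
Among Kapoor, Nakamura and Saleh, by ranking points (higher first): Kapoor (4344 pts) before Nakamura and Saleh (493 pts).
Nakamura and Saleh both have date of most recent title 11 Feb 2011, so the next rule applies.
Among Nakamura and Saleh, alphabetically by surname: Nakamura before Saleh.
Order: Brennan, Novak, Kapoor, Nakamura, Saleh.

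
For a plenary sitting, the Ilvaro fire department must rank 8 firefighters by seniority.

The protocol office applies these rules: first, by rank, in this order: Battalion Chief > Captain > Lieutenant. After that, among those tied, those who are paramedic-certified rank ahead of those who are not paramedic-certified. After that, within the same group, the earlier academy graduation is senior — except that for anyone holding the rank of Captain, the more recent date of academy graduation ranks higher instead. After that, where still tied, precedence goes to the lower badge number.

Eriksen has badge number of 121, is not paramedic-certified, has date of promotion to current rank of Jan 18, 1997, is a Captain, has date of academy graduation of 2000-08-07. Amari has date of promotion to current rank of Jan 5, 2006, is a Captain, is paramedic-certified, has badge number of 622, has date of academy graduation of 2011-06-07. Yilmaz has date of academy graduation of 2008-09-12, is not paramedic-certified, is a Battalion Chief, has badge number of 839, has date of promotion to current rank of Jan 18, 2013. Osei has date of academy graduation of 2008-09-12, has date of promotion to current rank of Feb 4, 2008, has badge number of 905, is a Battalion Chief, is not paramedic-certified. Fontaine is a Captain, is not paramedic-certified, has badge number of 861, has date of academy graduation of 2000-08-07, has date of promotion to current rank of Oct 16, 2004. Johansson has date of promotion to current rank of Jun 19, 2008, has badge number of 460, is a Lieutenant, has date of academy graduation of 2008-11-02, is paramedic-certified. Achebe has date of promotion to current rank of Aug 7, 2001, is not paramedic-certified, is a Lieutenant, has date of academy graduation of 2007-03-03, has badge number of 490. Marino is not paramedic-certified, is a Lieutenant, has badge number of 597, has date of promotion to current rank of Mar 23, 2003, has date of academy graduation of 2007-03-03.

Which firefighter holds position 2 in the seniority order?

By rank: Yilmaz and Osei (Battalion Chief); then Amari, Eriksen and Fontaine (Captain); then Johansson, Achebe and Marino (Lieutenant).
Yilmaz and Osei are each not paramedic-certified, so the next rule applies.
Yilmaz and Osei both have date of academy graduation 2008-09-12, so the next rule applies.
Among Yilmaz and Osei, by badge number (lower first): Yilmaz (839) before Osei (905).
Among Amari, Eriksen and Fontaine, paramedic-certified before not paramedic-certified: Amari (paramedic-certified) before Eriksen and Fontaine (not paramedic-certified).
Eriksen and Fontaine both have date of academy graduation 2000-08-07, so the next rule applies.
Among Eriksen and Fontaine, by badge number (lower first): Eriksen (121) before Fontaine (861).
Among Johansson, Achebe and Marino, paramedic-certified before not paramedic-certified: Johansson (paramedic-certified) before Achebe and Marino (not paramedic-certified).
Achebe and Marino both have date of academy graduation 2007-03-03, so the next rule applies.
Among Achebe and Marino, by badge number (lower first): Achebe (490) before Marino (597).
Order: Yilmaz, Osei, Amari, Eriksen, Fontaine, Johansson, Achebe, Marino.

Osei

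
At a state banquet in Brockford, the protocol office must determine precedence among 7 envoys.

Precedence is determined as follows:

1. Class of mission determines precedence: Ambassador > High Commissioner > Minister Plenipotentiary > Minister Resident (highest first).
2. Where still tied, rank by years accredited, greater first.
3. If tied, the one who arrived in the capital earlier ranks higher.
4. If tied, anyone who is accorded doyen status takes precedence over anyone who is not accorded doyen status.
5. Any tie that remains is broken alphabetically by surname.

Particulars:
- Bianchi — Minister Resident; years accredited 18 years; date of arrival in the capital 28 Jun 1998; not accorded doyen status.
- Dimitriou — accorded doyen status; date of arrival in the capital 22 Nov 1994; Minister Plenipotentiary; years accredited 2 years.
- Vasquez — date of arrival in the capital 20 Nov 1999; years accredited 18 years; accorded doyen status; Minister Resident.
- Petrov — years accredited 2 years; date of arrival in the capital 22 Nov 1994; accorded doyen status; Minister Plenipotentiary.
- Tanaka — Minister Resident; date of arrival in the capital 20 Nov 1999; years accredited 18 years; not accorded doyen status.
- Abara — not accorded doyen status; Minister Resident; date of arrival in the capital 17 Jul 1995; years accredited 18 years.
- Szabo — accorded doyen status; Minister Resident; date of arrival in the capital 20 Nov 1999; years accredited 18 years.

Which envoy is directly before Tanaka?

Vasquez

By class of mission: Dimitriou and Petrov (Minister Plenipotentiary); then Abara, Bianchi, Szabo, Vasquez and Tanaka (Minister Resident).
Dimitriou and Petrov both have years accredited 2 years, so the next rule applies.
Dimitriou and Petrov both have date of arrival in the capital 22 Nov 1994, so the next rule applies.
Dimitriou and Petrov are each accorded doyen status, so the next rule applies.
Among Dimitriou and Petrov, alphabetically by surname: Dimitriou before Petrov.
Abara, Bianchi, Szabo, Vasquez and Tanaka all have years accredited 18 years, so the next rule applies.
Among Abara, Bianchi, Szabo, Vasquez and Tanaka, by date of arrival in the capital (earlier first): Abara (17 Jul 1995) before Bianchi (28 Jun 1998) before Szabo, Vasquez and Tanaka (20 Nov 1999).
Among Szabo, Vasquez and Tanaka, accorded doyen status before not accorded doyen status: Szabo and Vasquez (accorded doyen status) before Tanaka (not accorded doyen status).
Among Szabo and Vasquez, alphabetically by surname: Szabo before Vasquez.
Order: Dimitriou, Petrov, Abara, Bianchi, Szabo, Vasquez, Tanaka.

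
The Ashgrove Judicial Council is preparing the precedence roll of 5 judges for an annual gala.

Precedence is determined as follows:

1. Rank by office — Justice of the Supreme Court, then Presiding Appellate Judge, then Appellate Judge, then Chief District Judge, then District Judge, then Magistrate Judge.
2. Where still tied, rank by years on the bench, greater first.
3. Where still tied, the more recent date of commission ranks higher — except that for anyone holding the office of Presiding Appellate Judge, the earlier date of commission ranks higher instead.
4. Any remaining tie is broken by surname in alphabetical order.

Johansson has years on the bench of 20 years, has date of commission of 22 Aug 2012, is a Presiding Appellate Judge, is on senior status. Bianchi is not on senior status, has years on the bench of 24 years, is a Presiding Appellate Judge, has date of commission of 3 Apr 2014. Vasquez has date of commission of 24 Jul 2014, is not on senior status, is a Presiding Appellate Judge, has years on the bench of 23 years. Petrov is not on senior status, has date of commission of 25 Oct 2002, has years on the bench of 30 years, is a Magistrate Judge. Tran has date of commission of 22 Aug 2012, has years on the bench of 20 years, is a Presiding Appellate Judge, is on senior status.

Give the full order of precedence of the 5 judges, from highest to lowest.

By office: Bianchi, Vasquez, Johansson and Tran (Presiding Appellate Judge); then Petrov (Magistrate Judge).
Among Bianchi, Vasquez, Johansson and Tran, by years on the bench (higher first): Bianchi (24 years) before Vasquez (23 years) before Johansson and Tran (20 years).
Johansson and Tran both have date of commission 22 Aug 2012, so the next rule applies.
Among Johansson and Tran, alphabetically by surname: Johansson before Tran.
Full order: Bianchi, Vasquez, Johansson, Tran, Petrov.

Bianchi, Vasquez, Johansson, Tran, Petrov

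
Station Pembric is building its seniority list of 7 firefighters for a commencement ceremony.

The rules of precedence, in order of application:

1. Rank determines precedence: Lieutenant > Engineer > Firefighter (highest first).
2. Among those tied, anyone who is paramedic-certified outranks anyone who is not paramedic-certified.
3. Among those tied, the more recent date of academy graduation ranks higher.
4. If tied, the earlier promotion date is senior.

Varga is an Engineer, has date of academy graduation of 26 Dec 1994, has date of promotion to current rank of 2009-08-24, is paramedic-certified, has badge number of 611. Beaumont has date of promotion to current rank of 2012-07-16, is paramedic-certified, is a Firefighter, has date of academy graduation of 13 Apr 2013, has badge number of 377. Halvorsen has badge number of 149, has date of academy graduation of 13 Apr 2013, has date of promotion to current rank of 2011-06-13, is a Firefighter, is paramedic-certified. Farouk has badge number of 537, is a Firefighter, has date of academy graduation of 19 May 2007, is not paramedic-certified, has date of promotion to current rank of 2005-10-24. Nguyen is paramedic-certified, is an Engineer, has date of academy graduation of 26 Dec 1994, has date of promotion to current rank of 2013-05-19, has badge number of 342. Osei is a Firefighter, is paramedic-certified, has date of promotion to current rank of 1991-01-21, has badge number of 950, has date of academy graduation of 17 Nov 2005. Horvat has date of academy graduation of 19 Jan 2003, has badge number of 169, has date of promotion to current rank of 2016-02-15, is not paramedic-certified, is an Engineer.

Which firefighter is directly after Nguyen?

By rank: Varga, Nguyen and Horvat (Engineer); then Halvorsen, Beaumont, Osei and Farouk (Firefighter).
Among Varga, Nguyen and Horvat, paramedic-certified before not paramedic-certified: Varga and Nguyen (paramedic-certified) before Horvat (not paramedic-certified).
Varga and Nguyen both have date of academy graduation 26 Dec 1994, so the next rule applies.
Among Varga and Nguyen, by date of promotion to current rank (earlier first): Varga (2009-08-24) before Nguyen (2013-05-19).
Among Halvorsen, Beaumont, Osei and Farouk, paramedic-certified before not paramedic-certified: Halvorsen, Beaumont and Osei (paramedic-certified) before Farouk (not paramedic-certified).
Among Halvorsen, Beaumont and Osei, by date of academy graduation (later first): Halvorsen and Beaumont (13 Apr 2013) before Osei (17 Nov 2005).
Among Halvorsen and Beaumont, by date of promotion to current rank (earlier first): Halvorsen (2011-06-13) before Beaumont (2012-07-16).
Order: Varga, Nguyen, Horvat, Halvorsen, Beaumont, Osei, Farouk.

Horvat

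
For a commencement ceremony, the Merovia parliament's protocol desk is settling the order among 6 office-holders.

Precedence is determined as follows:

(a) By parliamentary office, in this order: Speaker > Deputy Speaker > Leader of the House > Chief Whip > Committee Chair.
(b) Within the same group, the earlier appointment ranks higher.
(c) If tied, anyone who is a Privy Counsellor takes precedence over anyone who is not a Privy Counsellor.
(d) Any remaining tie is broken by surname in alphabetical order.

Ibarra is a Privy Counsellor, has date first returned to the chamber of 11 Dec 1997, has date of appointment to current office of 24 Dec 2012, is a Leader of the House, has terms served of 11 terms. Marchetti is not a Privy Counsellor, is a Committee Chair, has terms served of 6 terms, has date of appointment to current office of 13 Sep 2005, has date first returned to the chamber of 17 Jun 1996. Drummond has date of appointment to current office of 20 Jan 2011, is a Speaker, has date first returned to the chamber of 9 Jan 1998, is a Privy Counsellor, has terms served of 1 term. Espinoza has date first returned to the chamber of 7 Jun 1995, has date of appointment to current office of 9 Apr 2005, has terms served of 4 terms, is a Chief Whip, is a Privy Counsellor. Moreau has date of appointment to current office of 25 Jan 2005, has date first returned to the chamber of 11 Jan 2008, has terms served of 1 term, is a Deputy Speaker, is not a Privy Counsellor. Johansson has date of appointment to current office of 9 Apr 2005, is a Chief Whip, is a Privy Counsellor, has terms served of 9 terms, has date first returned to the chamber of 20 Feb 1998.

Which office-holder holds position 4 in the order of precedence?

By parliamentary office: Drummond (Speaker); then Moreau (Deputy Speaker); then Ibarra (Leader of the House); then Espinoza and Johansson (Chief Whip); then Marchetti (Committee Chair).
Espinoza and Johansson both have date of appointment to current office 9 Apr 2005, so the next rule applies.
Espinoza and Johansson are each a Privy Counsellor, so the next rule applies.
Among Espinoza and Johansson, alphabetically by surname: Espinoza before Johansson.
Order: Drummond, Moreau, Ibarra, Espinoza, Johansson, Marchetti.

Espinoza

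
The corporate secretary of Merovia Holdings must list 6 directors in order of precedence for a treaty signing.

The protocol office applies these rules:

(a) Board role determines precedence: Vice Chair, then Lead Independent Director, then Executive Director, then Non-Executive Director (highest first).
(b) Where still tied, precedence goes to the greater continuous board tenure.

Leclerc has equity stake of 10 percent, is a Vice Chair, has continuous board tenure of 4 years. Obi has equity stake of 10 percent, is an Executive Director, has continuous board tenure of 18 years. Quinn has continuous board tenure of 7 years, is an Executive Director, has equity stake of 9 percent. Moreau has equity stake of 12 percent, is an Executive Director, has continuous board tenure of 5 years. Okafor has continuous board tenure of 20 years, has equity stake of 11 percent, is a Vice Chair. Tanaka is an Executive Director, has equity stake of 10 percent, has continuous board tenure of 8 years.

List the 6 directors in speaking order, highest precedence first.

By board role: Okafor and Leclerc (Vice Chair); then Obi, Tanaka, Quinn and Moreau (Executive Director).
Among Okafor and Leclerc, by continuous board tenure (higher first): Okafor (20 years) before Leclerc (4 years).
Among Obi, Tanaka, Quinn and Moreau, by continuous board tenure (higher first): Obi (18 years) before Tanaka (8 years) before Quinn (7 years) before Moreau (5 years).
Full order: Okafor, Leclerc, Obi, Tanaka, Quinn, Moreau.

Okafor, Leclerc, Obi, Tanaka, Quinn, Moreau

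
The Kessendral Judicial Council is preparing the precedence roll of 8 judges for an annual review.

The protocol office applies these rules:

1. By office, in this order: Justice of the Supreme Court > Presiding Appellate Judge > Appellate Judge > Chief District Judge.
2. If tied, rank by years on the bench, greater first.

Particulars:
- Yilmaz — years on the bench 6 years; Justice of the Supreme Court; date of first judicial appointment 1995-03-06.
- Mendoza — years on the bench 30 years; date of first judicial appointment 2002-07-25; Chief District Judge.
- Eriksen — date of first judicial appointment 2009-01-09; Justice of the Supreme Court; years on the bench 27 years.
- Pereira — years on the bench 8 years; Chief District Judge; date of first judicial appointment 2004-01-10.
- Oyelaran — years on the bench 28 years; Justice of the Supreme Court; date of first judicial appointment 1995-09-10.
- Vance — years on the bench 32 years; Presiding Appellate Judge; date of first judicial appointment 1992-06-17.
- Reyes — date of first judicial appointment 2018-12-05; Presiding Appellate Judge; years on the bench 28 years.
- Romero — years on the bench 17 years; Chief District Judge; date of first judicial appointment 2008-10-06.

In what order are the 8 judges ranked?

By office: Oyelaran, Eriksen and Yilmaz (Justice of the Supreme Court); then Vance and Reyes (Presiding Appellate Judge); then Mendoza, Romero and Pereira (Chief District Judge).
Among Oyelaran, Eriksen and Yilmaz, by years on the bench (higher first): Oyelaran (28 years) before Eriksen (27 years) before Yilmaz (6 years).
Among Vance and Reyes, by years on the bench (higher first): Vance (32 years) before Reyes (28 years).
Among Mendoza, Romero and Pereira, by years on the bench (higher first): Mendoza (30 years) before Romero (17 years) before Pereira (8 years).
Full order: Oyelaran, Eriksen, Yilmaz, Vance, Reyes, Mendoza, Romero, Pereira.

Oyelaran, Eriksen, Yilmaz, Vance, Reyes, Mendoza, Romero, Pereira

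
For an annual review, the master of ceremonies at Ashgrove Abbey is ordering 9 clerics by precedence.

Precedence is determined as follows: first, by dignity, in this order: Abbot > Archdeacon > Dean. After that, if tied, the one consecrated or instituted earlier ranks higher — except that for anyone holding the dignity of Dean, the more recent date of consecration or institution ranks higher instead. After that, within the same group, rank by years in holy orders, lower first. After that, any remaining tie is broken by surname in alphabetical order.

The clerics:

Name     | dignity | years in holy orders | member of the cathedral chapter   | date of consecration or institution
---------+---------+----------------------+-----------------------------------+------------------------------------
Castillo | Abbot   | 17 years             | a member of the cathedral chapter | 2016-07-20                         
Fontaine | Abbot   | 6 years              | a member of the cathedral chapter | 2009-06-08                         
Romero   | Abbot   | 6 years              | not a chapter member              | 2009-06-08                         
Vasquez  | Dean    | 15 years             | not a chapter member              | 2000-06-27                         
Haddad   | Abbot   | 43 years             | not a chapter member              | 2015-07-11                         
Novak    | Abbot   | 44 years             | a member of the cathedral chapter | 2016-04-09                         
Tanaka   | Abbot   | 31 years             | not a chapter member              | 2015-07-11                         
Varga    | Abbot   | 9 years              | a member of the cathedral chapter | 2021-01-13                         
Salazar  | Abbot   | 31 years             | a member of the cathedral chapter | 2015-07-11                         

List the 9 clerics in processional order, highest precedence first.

By dignity: Fontaine, Romero, Salazar, Tanaka, Haddad, Novak, Castillo and Varga (Abbot); then Vasquez (Dean).
Among Fontaine, Romero, Salazar, Tanaka, Haddad, Novak, Castillo and Varga, by date of consecration or institution (earlier first): Fontaine and Romero (2009-06-08) before Salazar, Tanaka and Haddad (2015-07-11) before Novak (2016-04-09) before Castillo (2016-07-20) before Varga (2021-01-13).
Fontaine and Romero both have years in holy orders 6 years, so the next rule applies.
Among Fontaine and Romero, alphabetically by surname: Fontaine before Romero.
Among Salazar, Tanaka and Haddad, by years in holy orders (lower first): Salazar and Tanaka (31 years) before Haddad (43 years).
Among Salazar and Tanaka, alphabetically by surname: Salazar before Tanaka.
Full order: Fontaine, Romero, Salazar, Tanaka, Haddad, Novak, Castillo, Varga, Vasquez.

Fontaine, Romero, Salazar, Tanaka, Haddad, Novak, Castillo, Varga, Vasquez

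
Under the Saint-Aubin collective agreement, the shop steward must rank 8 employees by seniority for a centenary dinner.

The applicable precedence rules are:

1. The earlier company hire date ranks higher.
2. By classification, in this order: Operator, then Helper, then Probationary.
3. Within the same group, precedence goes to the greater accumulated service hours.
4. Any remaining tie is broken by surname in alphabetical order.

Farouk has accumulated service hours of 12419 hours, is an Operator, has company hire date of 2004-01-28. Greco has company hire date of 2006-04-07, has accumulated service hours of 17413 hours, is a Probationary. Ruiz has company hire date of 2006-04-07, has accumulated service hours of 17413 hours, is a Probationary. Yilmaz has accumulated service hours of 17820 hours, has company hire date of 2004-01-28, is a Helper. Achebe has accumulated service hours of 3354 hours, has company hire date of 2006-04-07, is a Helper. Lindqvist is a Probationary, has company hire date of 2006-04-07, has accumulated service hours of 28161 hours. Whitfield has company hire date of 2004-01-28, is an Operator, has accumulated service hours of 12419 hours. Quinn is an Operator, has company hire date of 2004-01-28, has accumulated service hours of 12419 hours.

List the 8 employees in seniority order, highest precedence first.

By company hire date (earlier first): Farouk, Quinn, Whitfield and Yilmaz (each 2004-01-28); then Achebe, Lindqvist, Greco and Ruiz (each 2006-04-07).
Among Farouk, Quinn, Whitfield and Yilmaz, by classification: Farouk, Quinn and Whitfield (Operator) before Yilmaz (Helper).
Farouk, Quinn and Whitfield all have accumulated service hours 12419 hours, so the next rule applies.
Among Farouk, Quinn and Whitfield, alphabetically by surname: Farouk before Quinn before Whitfield.
Among Achebe, Lindqvist, Greco and Ruiz, by classification: Achebe (Helper) before Lindqvist, Greco and Ruiz (Probationary).
Among Lindqvist, Greco and Ruiz, by accumulated service hours (higher first): Lindqvist (28161 hours) before Greco and Ruiz (17413 hours).
Among Greco and Ruiz, alphabetically by surname: Greco before Ruiz.
Full order: Farouk, Quinn, Whitfield, Yilmaz, Achebe, Lindqvist, Greco, Ruiz.

Farouk, Quinn, Whitfield, Yilmaz, Achebe, Lindqvist, Greco, Ruiz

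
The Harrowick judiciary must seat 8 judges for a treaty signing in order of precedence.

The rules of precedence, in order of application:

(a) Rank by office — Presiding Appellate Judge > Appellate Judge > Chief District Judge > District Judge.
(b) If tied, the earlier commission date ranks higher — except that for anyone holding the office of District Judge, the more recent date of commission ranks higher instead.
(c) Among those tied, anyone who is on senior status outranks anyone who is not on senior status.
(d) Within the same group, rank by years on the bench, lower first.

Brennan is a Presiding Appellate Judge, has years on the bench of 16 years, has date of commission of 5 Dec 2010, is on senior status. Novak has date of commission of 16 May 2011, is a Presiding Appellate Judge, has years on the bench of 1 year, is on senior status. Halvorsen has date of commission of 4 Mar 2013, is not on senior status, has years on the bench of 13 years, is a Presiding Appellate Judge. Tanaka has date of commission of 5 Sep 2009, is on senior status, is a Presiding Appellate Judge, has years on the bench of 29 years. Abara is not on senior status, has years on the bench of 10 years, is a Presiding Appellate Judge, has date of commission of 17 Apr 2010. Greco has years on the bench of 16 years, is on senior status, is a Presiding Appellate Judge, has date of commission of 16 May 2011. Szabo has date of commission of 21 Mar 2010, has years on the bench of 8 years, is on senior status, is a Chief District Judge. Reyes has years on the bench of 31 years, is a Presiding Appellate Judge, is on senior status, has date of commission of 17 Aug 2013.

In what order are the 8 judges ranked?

By office: Tanaka, Abara, Brennan, Novak, Greco, Halvorsen and Reyes (Presiding Appellate Judge); then Szabo (Chief District Judge).
Among Tanaka, Abara, Brennan, Novak, Greco, Halvorsen and Reyes, by date of commission (earlier first): Tanaka (5 Sep 2009) before Abara (17 Apr 2010) before Brennan (5 Dec 2010) before Novak and Greco (16 May 2011) before Halvorsen (4 Mar 2013) before Reyes (17 Aug 2013).
Novak and Greco are each on senior status, so the next rule applies.
Among Novak and Greco, by years on the bench (lower first): Novak (1 year) before Greco (16 years).
Full order: Tanaka, Abara, Brennan, Novak, Greco, Halvorsen, Reyes, Szabo.

Tanaka, Abara, Brennan, Novak, Greco, Halvorsen, Reyes, Szabo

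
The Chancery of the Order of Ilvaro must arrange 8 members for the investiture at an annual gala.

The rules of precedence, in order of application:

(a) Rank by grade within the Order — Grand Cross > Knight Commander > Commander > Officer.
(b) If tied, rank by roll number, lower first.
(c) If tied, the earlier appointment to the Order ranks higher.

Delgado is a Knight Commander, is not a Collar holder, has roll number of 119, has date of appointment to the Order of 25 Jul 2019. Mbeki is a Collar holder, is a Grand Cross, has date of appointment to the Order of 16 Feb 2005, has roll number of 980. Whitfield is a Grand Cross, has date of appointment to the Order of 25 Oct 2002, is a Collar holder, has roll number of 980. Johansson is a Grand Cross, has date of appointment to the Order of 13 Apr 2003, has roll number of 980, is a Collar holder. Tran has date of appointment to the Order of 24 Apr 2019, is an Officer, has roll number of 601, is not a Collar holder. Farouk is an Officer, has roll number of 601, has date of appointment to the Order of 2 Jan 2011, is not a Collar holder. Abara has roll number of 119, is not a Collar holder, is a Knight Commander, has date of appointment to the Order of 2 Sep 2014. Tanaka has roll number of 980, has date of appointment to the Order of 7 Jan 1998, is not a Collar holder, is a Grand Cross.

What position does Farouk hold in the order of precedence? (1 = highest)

By grade within the Order: Tanaka, Whitfield, Johansson and Mbeki (Grand Cross); then Abara and Delgado (Knight Commander); then Farouk and Tran (Officer).
Tanaka, Whitfield, Johansson and Mbeki all have roll number 980, so the next rule applies.
Among Tanaka, Whitfield, Johansson and Mbeki, by date of appointment to the Order (earlier first): Tanaka (7 Jan 1998) before Whitfield (25 Oct 2002) before Johansson (13 Apr 2003) before Mbeki (16 Feb 2005).
Abara and Delgado both have roll number 119, so the next rule applies.
Among Abara and Delgado, by date of appointment to the Order (earlier first): Abara (2 Sep 2014) before Delgado (25 Jul 2019).
Farouk and Tran both have roll number 601, so the next rule applies.
Among Farouk and Tran, by date of appointment to the Order (earlier first): Farouk (2 Jan 2011) before Tran (24 Apr 2019).
Order: Tanaka, Whitfield, Johansson, Mbeki, Abara, Delgado, Farouk, Tran. So position 7.

7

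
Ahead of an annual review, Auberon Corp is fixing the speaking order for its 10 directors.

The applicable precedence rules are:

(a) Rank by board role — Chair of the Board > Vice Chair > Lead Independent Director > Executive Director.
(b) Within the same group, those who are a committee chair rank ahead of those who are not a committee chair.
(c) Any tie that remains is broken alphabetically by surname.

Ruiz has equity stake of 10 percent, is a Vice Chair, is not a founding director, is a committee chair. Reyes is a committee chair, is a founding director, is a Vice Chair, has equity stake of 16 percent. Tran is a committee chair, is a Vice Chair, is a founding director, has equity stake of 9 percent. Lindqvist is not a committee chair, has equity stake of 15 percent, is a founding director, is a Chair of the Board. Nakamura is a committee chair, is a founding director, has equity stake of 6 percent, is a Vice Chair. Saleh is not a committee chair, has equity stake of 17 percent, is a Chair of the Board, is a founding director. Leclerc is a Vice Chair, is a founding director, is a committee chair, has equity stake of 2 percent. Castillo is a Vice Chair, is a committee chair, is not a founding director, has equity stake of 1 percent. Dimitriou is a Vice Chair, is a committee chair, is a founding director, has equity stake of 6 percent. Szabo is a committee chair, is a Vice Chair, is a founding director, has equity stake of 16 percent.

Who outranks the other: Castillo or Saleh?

Saleh

By board role: Lindqvist and Saleh (Chair of the Board); then Castillo, Dimitriou, Leclerc, Nakamura, Reyes, Ruiz, Szabo and Tran (Vice Chair).
Lindqvist and Saleh are each not a committee chair, so the next rule applies.
Among Lindqvist and Saleh, alphabetically by surname: Lindqvist before Saleh.
Castillo, Dimitriou, Leclerc, Nakamura, Reyes, Ruiz, Szabo and Tran are each a committee chair, so the next rule applies.
Among Castillo, Dimitriou, Leclerc, Nakamura, Reyes, Ruiz, Szabo and Tran, alphabetically by surname: Castillo before Dimitriou before Leclerc before Nakamura before Reyes before Ruiz before Szabo before Tran.
So Saleh takes precedence.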